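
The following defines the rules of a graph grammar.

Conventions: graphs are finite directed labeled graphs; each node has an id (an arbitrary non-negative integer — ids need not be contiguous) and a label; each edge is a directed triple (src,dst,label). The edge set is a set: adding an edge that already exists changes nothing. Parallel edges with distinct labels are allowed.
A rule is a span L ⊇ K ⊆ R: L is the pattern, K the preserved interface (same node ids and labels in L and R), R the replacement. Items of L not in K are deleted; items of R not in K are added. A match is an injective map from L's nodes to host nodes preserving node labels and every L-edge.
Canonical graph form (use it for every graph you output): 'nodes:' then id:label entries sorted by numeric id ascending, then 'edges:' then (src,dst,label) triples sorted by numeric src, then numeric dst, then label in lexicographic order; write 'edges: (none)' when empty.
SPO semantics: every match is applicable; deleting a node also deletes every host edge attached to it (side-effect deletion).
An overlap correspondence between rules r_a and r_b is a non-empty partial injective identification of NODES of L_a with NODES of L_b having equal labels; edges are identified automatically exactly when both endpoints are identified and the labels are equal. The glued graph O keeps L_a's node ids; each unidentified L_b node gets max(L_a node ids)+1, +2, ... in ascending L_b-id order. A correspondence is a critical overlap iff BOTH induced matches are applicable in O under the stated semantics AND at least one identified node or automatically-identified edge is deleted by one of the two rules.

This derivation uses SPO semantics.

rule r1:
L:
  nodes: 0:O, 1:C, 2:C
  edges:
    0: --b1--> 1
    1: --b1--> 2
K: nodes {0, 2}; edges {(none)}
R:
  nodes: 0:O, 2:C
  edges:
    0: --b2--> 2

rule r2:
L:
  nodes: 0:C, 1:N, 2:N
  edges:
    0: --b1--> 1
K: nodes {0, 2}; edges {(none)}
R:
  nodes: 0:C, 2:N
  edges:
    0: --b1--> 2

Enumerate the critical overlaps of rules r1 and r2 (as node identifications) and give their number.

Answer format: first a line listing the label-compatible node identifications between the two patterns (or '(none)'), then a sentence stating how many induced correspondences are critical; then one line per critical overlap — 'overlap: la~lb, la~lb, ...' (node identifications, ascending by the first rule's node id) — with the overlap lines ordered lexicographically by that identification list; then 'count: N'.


label-compatible node identifications between L(r1) and L(r2): 1~0, 2~0
1 of the induced correspondences is a critical overlap of r1 and r2.
overlap: 1~0
count: 1


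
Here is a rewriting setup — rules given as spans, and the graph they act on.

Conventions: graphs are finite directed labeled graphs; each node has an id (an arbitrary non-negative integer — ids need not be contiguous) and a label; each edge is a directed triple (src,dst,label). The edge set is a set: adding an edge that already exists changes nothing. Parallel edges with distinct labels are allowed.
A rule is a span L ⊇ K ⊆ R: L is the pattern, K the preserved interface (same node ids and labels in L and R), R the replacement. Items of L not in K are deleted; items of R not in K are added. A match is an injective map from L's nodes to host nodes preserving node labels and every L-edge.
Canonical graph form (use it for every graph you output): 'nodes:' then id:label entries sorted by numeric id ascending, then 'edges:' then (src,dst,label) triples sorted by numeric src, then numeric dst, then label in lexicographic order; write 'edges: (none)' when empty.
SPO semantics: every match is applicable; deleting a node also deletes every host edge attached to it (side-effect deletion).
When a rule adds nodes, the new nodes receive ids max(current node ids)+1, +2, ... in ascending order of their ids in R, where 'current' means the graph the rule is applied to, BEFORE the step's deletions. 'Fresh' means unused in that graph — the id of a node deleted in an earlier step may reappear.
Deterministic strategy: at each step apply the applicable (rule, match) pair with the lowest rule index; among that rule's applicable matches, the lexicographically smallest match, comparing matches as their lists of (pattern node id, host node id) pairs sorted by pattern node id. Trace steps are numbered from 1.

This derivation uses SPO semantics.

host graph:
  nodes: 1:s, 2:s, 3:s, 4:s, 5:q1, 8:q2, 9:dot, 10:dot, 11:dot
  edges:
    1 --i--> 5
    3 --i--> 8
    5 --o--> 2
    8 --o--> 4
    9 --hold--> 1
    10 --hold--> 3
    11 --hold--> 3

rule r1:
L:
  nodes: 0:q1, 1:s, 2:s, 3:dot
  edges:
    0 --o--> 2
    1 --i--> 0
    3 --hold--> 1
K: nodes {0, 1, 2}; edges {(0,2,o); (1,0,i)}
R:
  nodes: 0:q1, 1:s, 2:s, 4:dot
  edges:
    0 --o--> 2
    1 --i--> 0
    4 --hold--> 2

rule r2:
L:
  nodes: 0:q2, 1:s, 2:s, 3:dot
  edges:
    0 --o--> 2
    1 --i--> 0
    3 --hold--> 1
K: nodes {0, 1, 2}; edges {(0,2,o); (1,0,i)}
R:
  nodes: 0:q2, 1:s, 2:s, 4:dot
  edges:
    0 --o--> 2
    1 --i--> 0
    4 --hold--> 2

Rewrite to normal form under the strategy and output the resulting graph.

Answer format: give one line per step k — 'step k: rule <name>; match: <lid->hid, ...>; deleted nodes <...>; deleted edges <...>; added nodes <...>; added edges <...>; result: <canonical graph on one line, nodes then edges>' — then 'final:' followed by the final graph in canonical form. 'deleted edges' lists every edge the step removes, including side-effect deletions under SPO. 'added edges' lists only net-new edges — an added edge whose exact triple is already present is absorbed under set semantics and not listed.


step 1: rule r1; match: 0->5, 1->1, 2->2, 3->9; deleted nodes 9; deleted edges (9,1,hold); added nodes 12; added edges (12,2,hold); result: nodes: 1:s, 2:s, 3:s, 4:s, 5:q1, 8:q2, 10:dot, 11:dot, 12:dot edges: (1,5,i); (3,8,i); (5,2,o); (8,4,o); (10,3,hold); (11,3,hold); (12,2,hold)
step 2: rule r2; match: 0->8, 1->3, 2->4, 3->10; deleted nodes 10; deleted edges (10,3,hold); added nodes 13; added edges (13,4,hold); result: nodes: 1:s, 2:s, 3:s, 4:s, 5:q1, 8:q2, 11:dot, 12:dot, 13:dot edges: (1,5,i); (3,8,i); (5,2,o); (8,4,o); (11,3,hold); (12,2,hold); (13,4,hold)
step 3: rule r2; match: 0->8, 1->3, 2->4, 3->11; deleted nodes 11; deleted edges (11,3,hold); added nodes 14; added edges (14,4,hold); result: nodes: 1:s, 2:s, 3:s, 4:s, 5:q1, 8:q2, 12:dot, 13:dot, 14:dot edges: (1,5,i); (3,8,i); (5,2,o); (8,4,o); (12,2,hold); (13,4,hold); (14,4,hold)
final:
nodes: 1:s, 2:s, 3:s, 4:s, 5:q1, 8:q2, 12:dot, 13:dot, 14:dot
edges: (1,5,i); (3,8,i); (5,2,o); (8,4,o); (12,2,hold); (13,4,hold); (14,4,hold)


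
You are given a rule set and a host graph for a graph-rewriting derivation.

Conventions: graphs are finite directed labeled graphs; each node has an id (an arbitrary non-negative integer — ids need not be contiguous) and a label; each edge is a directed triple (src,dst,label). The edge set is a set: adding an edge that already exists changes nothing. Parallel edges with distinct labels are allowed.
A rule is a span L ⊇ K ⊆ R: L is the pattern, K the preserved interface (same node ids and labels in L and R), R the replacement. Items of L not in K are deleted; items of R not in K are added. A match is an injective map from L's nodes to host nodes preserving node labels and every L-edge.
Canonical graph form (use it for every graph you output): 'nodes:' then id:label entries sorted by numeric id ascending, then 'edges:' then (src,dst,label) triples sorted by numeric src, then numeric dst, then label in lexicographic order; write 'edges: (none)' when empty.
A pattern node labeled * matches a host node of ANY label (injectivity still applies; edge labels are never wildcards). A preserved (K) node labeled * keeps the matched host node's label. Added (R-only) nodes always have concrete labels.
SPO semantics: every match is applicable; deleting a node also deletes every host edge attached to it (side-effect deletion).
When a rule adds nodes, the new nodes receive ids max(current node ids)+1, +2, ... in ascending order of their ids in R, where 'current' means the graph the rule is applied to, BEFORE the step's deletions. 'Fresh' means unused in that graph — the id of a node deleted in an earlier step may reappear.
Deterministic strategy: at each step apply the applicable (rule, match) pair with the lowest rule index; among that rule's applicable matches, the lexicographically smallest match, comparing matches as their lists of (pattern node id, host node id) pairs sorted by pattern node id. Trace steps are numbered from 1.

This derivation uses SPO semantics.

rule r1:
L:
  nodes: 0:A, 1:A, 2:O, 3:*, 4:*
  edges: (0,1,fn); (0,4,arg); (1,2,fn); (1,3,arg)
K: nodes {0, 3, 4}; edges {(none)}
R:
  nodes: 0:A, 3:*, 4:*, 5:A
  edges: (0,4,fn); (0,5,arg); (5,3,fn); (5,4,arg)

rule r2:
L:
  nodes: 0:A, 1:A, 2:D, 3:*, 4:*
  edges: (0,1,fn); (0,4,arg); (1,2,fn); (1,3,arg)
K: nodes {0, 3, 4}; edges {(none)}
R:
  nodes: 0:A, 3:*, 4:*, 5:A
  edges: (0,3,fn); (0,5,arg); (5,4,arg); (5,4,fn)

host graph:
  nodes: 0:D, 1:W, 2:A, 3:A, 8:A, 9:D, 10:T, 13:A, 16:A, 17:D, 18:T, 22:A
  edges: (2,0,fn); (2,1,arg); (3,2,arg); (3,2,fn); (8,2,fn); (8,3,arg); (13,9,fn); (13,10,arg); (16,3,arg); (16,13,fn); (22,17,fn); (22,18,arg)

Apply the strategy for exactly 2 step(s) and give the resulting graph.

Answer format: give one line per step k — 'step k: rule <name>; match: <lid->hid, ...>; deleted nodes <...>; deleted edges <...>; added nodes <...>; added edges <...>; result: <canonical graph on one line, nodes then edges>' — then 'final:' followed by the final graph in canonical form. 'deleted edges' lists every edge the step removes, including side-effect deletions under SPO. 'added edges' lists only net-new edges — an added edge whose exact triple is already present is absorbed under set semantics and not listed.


step 1: rule r2; match: 0->8, 1->2, 2->0, 3->1, 4->3; deleted nodes 0, 2; deleted edges (2,0,fn); (2,1,arg); (3,2,arg); (3,2,fn); (8,2,fn); (8,3,arg); added nodes 23; added edges (8,1,fn); (8,23,arg); (23,3,arg); (23,3,fn); result: nodes: 1:W, 3:A, 8:A, 9:D, 10:T, 13:A, 16:A, 17:D, 18:T, 22:A, 23:A edges: (8,1,fn); (8,23,arg); (13,9,fn); (13,10,arg); (16,3,arg); (16,13,fn); (22,17,fn); (22,18,arg); (23,3,arg); (23,3,fn)
step 2: rule r2; match: 0->16, 1->13, 2->9, 3->10, 4->3; deleted nodes 9, 13; deleted edges (13,9,fn); (13,10,arg); (16,3,arg); (16,13,fn); added nodes 24; added edges (16,10,fn); (16,24,arg); (24,3,arg); (24,3,fn); result: nodes: 1:W, 3:A, 8:A, 10:T, 16:A, 17:D, 18:T, 22:A, 23:A, 24:A edges: (8,1,fn); (8,23,arg); (16,10,fn); (16,24,arg); (22,17,fn); (22,18,arg); (23,3,arg); (23,3,fn); (24,3,arg); (24,3,fn)
final:
nodes: 1:W, 3:A, 8:A, 10:T, 16:A, 17:D, 18:T, 22:A, 23:A, 24:A
edges: (8,1,fn); (8,23,arg); (16,10,fn); (16,24,arg); (22,17,fn); (22,18,arg); (23,3,arg); (23,3,fn); (24,3,arg); (24,3,fn)


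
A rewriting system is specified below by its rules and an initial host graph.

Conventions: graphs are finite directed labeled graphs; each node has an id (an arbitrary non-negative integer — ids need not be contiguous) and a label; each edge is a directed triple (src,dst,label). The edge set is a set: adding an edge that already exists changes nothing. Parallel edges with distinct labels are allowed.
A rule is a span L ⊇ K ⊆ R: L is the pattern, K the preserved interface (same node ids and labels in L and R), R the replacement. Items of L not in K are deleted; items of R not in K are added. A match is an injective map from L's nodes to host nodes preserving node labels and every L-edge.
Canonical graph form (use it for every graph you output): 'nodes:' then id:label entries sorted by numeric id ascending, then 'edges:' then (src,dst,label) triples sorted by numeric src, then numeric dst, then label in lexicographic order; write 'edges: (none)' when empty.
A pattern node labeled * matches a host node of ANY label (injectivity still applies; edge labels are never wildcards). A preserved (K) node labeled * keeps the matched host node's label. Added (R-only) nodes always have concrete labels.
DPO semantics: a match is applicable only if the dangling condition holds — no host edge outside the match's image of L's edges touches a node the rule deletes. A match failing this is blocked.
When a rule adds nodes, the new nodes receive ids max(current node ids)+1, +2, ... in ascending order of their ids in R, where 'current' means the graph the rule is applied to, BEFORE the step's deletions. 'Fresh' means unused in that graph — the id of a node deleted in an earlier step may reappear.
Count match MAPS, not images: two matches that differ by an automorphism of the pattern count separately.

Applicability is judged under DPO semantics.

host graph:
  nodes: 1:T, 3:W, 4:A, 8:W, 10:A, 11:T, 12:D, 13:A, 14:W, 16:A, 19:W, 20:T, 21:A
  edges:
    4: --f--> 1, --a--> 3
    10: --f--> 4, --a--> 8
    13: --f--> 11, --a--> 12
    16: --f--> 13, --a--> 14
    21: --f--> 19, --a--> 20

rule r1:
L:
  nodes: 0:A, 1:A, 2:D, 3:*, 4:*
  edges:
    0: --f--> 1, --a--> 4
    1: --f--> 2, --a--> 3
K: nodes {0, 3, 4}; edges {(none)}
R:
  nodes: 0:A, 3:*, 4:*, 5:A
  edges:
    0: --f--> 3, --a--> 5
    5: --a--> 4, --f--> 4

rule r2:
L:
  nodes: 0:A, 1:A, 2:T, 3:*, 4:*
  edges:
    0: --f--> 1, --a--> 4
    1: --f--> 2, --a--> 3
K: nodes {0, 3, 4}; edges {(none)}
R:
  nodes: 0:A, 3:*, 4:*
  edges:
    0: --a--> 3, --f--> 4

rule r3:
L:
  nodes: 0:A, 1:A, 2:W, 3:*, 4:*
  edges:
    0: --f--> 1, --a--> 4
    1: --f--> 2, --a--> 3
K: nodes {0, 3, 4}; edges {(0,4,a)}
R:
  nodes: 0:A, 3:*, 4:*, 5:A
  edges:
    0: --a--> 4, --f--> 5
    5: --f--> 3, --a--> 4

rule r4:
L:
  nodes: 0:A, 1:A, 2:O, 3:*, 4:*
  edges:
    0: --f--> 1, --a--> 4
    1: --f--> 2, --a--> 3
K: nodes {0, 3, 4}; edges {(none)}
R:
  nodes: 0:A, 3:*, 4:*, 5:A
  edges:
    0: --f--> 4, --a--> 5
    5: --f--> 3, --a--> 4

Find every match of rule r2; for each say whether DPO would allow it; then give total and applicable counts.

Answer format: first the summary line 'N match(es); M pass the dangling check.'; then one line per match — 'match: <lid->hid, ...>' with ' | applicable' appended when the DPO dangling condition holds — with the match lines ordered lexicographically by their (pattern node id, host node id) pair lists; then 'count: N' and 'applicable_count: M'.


2 match(es); 2 pass the dangling check.
match: 0->10, 1->4, 2->1, 3->3, 4->8 | applicable
match: 0->16, 1->13, 2->11, 3->12, 4->14 | applicable
count: 2
applicable_count: 2


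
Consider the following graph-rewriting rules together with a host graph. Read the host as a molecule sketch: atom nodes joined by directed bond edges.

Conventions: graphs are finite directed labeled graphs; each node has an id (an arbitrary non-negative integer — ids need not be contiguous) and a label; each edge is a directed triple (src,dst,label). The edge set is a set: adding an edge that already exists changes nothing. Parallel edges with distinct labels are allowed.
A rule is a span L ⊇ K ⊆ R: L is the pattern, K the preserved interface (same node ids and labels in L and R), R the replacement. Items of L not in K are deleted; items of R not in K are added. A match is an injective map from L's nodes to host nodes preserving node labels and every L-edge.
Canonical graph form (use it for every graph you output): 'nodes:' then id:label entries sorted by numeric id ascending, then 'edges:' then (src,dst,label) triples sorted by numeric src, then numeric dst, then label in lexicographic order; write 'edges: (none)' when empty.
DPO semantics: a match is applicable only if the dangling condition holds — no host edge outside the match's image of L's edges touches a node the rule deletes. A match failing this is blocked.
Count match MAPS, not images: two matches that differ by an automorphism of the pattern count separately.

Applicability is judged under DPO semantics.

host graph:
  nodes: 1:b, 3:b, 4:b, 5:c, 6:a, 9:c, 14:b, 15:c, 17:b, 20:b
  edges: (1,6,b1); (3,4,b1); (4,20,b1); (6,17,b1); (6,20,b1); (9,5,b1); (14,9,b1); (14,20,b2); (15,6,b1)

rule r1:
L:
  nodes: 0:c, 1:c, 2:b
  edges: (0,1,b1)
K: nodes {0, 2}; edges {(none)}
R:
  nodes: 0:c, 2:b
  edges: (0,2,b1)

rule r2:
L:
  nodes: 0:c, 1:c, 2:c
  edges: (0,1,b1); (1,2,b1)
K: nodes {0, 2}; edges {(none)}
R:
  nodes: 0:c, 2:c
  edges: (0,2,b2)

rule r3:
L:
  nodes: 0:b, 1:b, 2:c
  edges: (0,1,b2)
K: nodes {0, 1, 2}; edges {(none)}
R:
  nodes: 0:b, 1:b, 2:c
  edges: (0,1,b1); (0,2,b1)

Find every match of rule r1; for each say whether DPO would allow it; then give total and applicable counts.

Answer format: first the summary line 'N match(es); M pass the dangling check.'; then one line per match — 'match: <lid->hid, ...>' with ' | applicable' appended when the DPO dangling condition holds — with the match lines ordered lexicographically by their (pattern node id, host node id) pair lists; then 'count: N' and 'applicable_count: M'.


6 match(es); 6 pass the dangling check.
match: 0->9, 1->5, 2->1 | applicable
match: 0->9, 1->5, 2->3 | applicable
match: 0->9, 1->5, 2->4 | applicable
match: 0->9, 1->5, 2->14 | applicable
match: 0->9, 1->5, 2->17 | applicable
match: 0->9, 1->5, 2->20 | applicable
count: 6
applicable_count: 6


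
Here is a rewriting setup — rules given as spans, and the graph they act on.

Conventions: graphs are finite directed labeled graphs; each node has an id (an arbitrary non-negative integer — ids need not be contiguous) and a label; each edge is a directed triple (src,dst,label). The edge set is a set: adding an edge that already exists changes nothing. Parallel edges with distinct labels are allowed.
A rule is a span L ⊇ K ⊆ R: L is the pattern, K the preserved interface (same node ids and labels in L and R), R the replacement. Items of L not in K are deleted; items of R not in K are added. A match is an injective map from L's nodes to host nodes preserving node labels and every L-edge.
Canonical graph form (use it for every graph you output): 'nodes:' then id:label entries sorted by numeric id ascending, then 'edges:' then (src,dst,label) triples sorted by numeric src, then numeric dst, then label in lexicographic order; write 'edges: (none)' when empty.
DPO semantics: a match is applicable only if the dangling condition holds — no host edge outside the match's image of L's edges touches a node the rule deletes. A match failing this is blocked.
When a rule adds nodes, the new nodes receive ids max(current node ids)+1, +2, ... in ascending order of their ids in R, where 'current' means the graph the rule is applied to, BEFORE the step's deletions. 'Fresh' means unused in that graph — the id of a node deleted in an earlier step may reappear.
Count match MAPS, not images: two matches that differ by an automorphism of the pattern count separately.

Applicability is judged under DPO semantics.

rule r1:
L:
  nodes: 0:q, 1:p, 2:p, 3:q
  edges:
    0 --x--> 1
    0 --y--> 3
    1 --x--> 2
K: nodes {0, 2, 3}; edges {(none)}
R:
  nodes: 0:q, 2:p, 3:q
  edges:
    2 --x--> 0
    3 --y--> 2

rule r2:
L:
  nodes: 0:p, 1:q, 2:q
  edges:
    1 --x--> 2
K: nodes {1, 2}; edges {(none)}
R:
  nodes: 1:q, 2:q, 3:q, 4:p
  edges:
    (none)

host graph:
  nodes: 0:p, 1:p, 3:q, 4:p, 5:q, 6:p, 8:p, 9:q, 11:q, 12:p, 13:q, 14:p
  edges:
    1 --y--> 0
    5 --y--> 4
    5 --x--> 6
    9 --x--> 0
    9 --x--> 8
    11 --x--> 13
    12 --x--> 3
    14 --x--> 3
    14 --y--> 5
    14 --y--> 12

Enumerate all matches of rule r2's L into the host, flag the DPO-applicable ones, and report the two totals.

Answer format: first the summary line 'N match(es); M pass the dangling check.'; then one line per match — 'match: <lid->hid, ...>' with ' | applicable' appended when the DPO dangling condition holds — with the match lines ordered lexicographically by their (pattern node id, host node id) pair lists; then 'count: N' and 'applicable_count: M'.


7 match(es); 0 pass the dangling check.
match: 0->0, 1->11, 2->13
match: 0->1, 1->11, 2->13
match: 0->4, 1->11, 2->13
match: 0->6, 1->11, 2->13
match: 0->8, 1->11, 2->13
match: 0->12, 1->11, 2->13
match: 0->14, 1->11, 2->13
count: 7
applicable_count: 0


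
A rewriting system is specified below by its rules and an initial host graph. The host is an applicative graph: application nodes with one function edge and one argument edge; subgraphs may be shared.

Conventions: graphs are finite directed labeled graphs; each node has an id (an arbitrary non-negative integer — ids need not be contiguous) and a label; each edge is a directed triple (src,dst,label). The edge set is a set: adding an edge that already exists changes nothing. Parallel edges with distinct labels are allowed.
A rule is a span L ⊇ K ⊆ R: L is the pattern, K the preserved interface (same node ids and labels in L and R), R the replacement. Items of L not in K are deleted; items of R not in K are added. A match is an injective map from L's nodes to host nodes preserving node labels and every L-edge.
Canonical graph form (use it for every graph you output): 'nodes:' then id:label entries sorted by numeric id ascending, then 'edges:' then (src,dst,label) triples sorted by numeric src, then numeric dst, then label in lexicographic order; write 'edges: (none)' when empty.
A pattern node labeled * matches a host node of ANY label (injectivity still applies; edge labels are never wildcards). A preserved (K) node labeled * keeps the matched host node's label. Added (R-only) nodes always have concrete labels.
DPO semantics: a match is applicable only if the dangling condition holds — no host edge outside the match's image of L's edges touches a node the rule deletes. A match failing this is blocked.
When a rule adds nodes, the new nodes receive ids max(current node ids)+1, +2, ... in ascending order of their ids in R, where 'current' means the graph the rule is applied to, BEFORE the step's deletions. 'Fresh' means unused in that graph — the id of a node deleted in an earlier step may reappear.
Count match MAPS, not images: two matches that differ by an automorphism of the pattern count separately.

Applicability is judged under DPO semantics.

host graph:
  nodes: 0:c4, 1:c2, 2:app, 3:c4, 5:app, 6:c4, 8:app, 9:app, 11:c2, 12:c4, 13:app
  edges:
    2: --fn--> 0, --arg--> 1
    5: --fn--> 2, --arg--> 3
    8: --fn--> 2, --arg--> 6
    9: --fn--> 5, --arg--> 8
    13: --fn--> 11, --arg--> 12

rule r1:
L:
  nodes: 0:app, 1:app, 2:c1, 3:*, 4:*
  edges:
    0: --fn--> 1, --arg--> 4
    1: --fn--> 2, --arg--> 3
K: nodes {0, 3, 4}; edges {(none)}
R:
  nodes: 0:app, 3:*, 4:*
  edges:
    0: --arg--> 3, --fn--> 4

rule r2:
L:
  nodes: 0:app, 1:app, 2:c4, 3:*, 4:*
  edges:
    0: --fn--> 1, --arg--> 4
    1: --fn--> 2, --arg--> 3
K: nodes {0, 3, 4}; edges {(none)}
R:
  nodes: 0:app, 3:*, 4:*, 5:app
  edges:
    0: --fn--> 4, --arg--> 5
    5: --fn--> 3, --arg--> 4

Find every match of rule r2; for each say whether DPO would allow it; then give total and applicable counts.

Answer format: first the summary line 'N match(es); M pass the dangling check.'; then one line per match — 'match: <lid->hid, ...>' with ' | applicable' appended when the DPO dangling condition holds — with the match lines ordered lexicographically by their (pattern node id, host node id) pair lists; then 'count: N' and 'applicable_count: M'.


2 match(es); 0 pass the dangling check.
match: 0->5, 1->2, 2->0, 3->1, 4->3
match: 0->8, 1->2, 2->0, 3->1, 4->6
count: 2
applicable_count: 0


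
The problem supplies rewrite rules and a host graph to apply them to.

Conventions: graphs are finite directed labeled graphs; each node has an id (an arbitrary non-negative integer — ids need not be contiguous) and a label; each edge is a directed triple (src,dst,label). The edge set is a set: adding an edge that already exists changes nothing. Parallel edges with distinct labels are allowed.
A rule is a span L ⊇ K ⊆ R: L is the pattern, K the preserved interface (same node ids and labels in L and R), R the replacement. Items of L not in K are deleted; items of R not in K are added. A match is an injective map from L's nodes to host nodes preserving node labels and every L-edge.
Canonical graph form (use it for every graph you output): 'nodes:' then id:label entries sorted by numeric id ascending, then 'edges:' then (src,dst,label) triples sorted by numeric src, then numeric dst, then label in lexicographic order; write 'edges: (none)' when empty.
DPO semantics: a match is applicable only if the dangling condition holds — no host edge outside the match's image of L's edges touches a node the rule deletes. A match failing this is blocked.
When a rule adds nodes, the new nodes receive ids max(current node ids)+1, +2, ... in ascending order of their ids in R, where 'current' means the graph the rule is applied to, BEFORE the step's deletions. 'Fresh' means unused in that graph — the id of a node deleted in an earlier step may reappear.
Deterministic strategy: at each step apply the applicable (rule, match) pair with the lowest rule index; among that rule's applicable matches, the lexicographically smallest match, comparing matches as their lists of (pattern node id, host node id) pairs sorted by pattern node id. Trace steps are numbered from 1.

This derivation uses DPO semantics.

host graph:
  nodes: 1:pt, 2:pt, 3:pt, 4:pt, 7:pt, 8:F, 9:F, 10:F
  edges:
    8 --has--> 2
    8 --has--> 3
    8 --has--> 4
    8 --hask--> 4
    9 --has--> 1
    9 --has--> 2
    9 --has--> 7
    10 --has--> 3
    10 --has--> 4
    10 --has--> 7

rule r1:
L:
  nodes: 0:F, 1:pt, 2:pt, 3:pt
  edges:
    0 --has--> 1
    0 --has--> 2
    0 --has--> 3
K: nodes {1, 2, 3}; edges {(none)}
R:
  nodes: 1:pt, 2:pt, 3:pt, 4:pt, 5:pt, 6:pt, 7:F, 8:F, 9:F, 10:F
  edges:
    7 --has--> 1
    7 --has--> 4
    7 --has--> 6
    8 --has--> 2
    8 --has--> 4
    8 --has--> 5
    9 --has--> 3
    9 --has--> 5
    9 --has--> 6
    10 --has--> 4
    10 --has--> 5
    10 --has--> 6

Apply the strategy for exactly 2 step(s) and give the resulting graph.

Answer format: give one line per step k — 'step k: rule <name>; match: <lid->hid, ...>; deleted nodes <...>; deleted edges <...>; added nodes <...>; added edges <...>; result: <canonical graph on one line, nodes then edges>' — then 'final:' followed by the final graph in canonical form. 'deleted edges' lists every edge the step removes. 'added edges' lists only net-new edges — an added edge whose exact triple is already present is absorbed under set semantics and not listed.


step 1: rule r1; match: 0->9, 1->1, 2->2, 3->7; deleted nodes 9; deleted edges (9,1,has); (9,2,has); (9,7,has); added nodes 11, 12, 13, 14, 15, 16, 17; added edges (14,1,has); (14,11,has); (14,13,has); (15,2,has); (15,11,has); (15,12,has); (16,7,has); (16,12,has); (16,13,has); (17,11,has); (17,12,has); (17,13,has); result: nodes: 1:pt, 2:pt, 3:pt, 4:pt, 7:pt, 8:F, 10:F, 11:pt, 12:pt, 13:pt, 14:F, 15:F, 16:F, 17:F edges: (8,2,has); (8,3,has); (8,4,has); (8,4,hask); (10,3,has); (10,4,has); (10,7,has); (14,1,has); (14,11,has); (14,13,has); (15,2,has); (15,11,has); (15,12,has); (16,7,has); (16,12,has); (16,13,has); (17,11,has); (17,12,has); (17,13,has)
step 2: rule r1; match: 0->10, 1->3, 2->4, 3->7; deleted nodes 10; deleted edges (10,3,has); (10,4,has); (10,7,has); added nodes 18, 19, 20, 21, 22, 23, 24; added edges (21,3,has); (21,18,has); (21,20,has); (22,4,has); (22,18,has); (22,19,has); (23,7,has); (23,19,has); (23,20,has); (24,18,has); (24,19,has); (24,20,has); result: nodes: 1:pt, 2:pt, 3:pt, 4:pt, 7:pt, 8:F, 11:pt, 12:pt, 13:pt, 14:F, 15:F, 16:F, 17:F, 18:pt, 19:pt, 20:pt, 21:F, 22:F, 23:F, 24:F edges: (8,2,has); (8,3,has); (8,4,has); (8,4,hask); (14,1,has); (14,11,has); (14,13,has); (15,2,has); (15,11,has); (15,12,has); (16,7,has); (16,12,has); (16,13,has); (17,11,has); (17,12,has); (17,13,has); (21,3,has); (21,18,has); (21,20,has); (22,4,has); (22,18,has); (22,19,has); (23,7,has); (23,19,has); (23,20,has); (24,18,has); (24,19,has); (24,20,has)
final:
nodes: 1:pt, 2:pt, 3:pt, 4:pt, 7:pt, 8:F, 11:pt, 12:pt, 13:pt, 14:F, 15:F, 16:F, 17:F, 18:pt, 19:pt, 20:pt, 21:F, 22:F, 23:F, 24:F
edges: (8,2,has); (8,3,has); (8,4,has); (8,4,hask); (14,1,has); (14,11,has); (14,13,has); (15,2,has); (15,11,has); (15,12,has); (16,7,has); (16,12,has); (16,13,has); (17,11,has); (17,12,has); (17,13,has); (21,3,has); (21,18,has); (21,20,has); (22,4,has); (22,18,has); (22,19,has); (23,7,has); (23,19,has); (23,20,has); (24,18,has); (24,19,has); (24,20,has)


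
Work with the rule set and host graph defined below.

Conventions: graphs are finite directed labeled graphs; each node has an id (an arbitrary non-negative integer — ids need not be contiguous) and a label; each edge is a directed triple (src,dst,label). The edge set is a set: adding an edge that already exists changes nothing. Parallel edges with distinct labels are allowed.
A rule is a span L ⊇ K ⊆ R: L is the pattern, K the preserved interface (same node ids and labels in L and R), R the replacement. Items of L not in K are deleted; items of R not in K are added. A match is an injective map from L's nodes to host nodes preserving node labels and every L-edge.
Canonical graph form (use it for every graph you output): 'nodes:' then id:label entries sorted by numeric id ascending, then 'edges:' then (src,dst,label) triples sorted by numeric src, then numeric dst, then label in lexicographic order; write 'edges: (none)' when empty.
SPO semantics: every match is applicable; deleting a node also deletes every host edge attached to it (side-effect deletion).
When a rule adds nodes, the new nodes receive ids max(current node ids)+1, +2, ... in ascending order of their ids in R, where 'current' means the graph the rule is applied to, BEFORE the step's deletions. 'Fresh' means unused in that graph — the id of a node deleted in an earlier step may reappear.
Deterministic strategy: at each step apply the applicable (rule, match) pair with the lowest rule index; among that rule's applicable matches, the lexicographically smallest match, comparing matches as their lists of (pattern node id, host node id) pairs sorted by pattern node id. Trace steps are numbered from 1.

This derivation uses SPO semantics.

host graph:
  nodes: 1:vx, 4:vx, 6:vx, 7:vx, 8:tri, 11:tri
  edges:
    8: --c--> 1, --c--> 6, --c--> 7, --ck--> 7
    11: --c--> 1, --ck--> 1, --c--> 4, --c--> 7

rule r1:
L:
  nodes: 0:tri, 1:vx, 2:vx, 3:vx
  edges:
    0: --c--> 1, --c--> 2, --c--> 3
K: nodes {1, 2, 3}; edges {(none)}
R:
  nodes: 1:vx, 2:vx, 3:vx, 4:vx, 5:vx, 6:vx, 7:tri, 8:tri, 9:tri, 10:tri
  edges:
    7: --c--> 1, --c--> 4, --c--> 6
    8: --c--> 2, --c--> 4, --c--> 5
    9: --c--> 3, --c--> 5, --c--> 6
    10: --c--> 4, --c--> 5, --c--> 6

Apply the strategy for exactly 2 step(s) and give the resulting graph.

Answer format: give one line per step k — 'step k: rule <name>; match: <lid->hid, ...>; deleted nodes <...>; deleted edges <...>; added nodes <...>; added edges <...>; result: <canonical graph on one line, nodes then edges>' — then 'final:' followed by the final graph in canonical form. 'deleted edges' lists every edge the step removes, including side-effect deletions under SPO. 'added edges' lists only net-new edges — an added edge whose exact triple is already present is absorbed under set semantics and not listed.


step 1: rule r1; match: 0->8, 1->1, 2->6, 3->7; deleted nodes 8; deleted edges (8,1,c); (8,6,c); (8,7,c); (8,7,ck); added nodes 12, 13, 14, 15, 16, 17, 18; added edges (15,1,c); (15,12,c); (15,14,c); (16,6,c); (16,12,c); (16,13,c); (17,7,c); (17,13,c); (17,14,c); (18,12,c); (18,13,c); (18,14,c); result: nodes: 1:vx, 4:vx, 6:vx, 7:vx, 11:tri, 12:vx, 13:vx, 14:vx, 15:tri, 16:tri, 17:tri, 18:tri edges: (11,1,c); (11,1,ck); (11,4,c); (11,7,c); (15,1,c); (15,12,c); (15,14,c); (16,6,c); (16,12,c); (16,13,c); (17,7,c); (17,13,c); (17,14,c); (18,12,c); (18,13,c); (18,14,c)
step 2: rule r1; match: 0->11, 1->1, 2->4, 3->7; deleted nodes 11; deleted edges (11,1,c); (11,1,ck); (11,4,c); (11,7,c); added nodes 19, 20, 21, 22, 23, 24, 25; added edges (22,1,c); (22,19,c); (22,21,c); (23,4,c); (23,19,c); (23,20,c); (24,7,c); (24,20,c); (24,21,c); (25,19,c); (25,20,c); (25,21,c); result: nodes: 1:vx, 4:vx, 6:vx, 7:vx, 12:vx, 13:vx, 14:vx, 15:tri, 16:tri, 17:tri, 18:tri, 19:vx, 20:vx, 21:vx, 22:tri, 23:tri, 24:tri, 25:tri edges: (15,1,c); (15,12,c); (15,14,c); (16,6,c); (16,12,c); (16,13,c); (17,7,c); (17,13,c); (17,14,c); (18,12,c); (18,13,c); (18,14,c); (22,1,c); (22,19,c); (22,21,c); (23,4,c); (23,19,c); (23,20,c); (24,7,c); (24,20,c); (24,21,c); (25,19,c); (25,20,c); (25,21,c)
final:
nodes: 1:vx, 4:vx, 6:vx, 7:vx, 12:vx, 13:vx, 14:vx, 15:tri, 16:tri, 17:tri, 18:tri, 19:vx, 20:vx, 21:vx, 22:tri, 23:tri, 24:tri, 25:tri
edges: (15,1,c); (15,12,c); (15,14,c); (16,6,c); (16,12,c); (16,13,c); (17,7,c); (17,13,c); (17,14,c); (18,12,c); (18,13,c); (18,14,c); (22,1,c); (22,19,c); (22,21,c); (23,4,c); (23,19,c); (23,20,c); (24,7,c); (24,20,c); (24,21,c); (25,19,c); (25,20,c); (25,21,c)


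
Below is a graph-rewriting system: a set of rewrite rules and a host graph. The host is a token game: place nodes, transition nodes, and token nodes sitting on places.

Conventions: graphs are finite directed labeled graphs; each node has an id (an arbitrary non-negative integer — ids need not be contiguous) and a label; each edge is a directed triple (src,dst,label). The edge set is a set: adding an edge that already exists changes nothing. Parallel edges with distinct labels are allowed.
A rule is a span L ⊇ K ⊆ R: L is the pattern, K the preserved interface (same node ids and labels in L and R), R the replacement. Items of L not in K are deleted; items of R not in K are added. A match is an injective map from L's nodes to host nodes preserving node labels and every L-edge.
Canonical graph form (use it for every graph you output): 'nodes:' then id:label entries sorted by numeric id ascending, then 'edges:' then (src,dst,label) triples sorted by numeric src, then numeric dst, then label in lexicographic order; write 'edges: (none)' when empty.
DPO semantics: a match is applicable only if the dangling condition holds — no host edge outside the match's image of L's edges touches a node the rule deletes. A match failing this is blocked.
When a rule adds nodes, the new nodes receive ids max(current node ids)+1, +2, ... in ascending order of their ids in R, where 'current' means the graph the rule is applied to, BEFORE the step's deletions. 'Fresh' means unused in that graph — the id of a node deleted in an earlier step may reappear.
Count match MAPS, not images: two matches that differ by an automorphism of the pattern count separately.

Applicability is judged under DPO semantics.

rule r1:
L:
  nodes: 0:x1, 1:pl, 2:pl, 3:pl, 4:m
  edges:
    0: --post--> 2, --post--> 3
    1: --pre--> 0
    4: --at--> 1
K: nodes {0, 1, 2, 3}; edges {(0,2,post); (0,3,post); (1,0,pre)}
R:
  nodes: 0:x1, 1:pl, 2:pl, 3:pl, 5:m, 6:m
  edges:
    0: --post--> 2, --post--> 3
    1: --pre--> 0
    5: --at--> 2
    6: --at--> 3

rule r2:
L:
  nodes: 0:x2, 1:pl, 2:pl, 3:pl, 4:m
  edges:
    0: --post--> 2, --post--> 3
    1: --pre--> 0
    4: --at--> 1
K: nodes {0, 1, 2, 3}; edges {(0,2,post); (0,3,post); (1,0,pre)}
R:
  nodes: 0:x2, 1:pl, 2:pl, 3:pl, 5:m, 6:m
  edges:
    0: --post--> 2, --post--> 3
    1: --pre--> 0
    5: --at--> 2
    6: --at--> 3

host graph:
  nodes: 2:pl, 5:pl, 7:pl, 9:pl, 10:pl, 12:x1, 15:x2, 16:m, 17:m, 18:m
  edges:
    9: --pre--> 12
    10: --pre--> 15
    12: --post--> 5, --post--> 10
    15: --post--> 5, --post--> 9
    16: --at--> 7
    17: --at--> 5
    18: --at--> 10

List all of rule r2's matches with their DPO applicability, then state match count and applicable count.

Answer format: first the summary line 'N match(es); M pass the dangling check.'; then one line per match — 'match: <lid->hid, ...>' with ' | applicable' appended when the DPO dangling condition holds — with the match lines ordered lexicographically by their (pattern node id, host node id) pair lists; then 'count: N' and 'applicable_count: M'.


2 match(es); 2 pass the dangling check.
match: 0->15, 1->10, 2->5, 3->9, 4->18 | applicable
match: 0->15, 1->10, 2->9, 3->5, 4->18 | applicable
count: 2
applicable_count: 2


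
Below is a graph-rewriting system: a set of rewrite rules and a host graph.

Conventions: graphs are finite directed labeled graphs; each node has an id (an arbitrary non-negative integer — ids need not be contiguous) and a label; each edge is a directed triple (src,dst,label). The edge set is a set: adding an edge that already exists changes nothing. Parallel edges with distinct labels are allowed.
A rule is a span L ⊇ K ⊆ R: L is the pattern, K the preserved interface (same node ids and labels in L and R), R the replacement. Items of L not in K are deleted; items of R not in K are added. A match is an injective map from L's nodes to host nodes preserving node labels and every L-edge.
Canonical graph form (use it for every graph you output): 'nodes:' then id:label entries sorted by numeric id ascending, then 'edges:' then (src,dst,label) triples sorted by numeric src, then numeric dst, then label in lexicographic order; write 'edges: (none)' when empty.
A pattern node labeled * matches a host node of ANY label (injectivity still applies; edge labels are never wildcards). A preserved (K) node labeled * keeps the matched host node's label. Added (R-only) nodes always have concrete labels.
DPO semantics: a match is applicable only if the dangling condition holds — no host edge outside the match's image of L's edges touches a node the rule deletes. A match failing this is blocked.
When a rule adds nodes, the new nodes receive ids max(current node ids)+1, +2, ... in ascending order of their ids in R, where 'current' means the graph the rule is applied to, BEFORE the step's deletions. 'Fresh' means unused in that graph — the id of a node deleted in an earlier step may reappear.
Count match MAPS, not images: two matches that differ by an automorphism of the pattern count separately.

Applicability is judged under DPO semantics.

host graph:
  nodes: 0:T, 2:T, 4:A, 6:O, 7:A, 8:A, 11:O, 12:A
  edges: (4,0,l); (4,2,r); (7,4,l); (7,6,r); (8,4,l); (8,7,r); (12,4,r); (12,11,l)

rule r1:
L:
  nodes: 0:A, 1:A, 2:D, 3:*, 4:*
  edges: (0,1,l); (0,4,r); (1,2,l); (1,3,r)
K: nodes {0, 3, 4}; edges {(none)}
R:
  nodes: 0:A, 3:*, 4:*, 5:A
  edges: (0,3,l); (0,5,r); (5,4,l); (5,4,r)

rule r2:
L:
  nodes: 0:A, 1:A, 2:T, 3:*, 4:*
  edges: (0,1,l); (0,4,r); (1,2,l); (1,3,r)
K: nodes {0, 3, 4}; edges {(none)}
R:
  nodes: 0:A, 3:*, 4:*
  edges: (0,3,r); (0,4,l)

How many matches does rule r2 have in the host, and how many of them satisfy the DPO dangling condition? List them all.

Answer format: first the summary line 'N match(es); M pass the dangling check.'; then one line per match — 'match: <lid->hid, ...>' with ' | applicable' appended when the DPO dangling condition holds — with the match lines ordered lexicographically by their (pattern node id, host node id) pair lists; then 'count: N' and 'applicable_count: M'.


2 match(es); 0 pass the dangling check.
match: 0->7, 1->4, 2->0, 3->2, 4->6
match: 0->8, 1->4, 2->0, 3->2, 4->7
count: 2
applicable_count: 0


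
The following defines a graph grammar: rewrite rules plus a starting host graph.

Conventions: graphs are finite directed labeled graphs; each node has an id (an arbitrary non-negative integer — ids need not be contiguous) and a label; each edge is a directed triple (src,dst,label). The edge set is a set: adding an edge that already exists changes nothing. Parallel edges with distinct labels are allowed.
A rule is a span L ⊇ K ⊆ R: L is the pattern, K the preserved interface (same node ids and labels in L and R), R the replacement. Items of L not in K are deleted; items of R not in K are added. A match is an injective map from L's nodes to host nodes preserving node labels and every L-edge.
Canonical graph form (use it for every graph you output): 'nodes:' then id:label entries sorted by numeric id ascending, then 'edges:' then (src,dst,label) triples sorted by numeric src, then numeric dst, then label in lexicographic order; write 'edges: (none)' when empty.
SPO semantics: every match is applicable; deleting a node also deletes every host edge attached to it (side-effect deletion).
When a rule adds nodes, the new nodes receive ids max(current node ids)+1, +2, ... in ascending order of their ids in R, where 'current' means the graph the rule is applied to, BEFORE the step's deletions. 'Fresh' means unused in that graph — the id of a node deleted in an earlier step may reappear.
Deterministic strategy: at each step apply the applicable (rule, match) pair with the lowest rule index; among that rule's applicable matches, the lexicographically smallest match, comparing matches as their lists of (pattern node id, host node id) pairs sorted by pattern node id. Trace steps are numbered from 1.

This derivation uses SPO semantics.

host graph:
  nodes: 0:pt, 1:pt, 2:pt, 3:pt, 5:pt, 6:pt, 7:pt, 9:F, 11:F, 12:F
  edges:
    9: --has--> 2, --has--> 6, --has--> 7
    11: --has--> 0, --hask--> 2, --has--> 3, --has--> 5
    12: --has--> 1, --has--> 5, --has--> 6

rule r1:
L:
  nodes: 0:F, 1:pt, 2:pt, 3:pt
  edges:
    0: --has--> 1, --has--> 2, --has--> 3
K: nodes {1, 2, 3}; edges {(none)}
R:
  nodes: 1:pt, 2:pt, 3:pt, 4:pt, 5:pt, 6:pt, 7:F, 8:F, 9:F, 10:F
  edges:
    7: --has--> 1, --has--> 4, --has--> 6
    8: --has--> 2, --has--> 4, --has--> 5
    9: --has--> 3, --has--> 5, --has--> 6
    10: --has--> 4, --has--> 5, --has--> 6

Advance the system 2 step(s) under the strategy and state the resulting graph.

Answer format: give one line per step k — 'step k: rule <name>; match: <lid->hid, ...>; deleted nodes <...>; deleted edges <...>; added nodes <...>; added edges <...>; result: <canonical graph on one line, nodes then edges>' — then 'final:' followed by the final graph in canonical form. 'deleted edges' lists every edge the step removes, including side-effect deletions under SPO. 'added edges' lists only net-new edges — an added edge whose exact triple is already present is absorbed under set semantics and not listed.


step 1: rule r1; match: 0->9, 1->2, 2->6, 3->7; deleted nodes 9; deleted edges (9,2,has); (9,6,has); (9,7,has); added nodes 13, 14, 15, 16, 17, 18, 19; added edges (16,2,has); (16,13,has); (16,15,has); (17,6,has); (17,13,has); (17,14,has); (18,7,has); (18,14,has); (18,15,has); (19,13,has); (19,14,has); (19,15,has); result: nodes: 0:pt, 1:pt, 2:pt, 3:pt, 5:pt, 6:pt, 7:pt, 11:F, 12:F, 13:pt, 14:pt, 15:pt, 16:F, 17:F, 18:F, 19:F edges: (11,0,has); (11,2,hask); (11,3,has); (11,5,has); (12,1,has); (12,5,has); (12,6,has); (16,2,has); (16,13,has); (16,15,has); (17,6,has); (17,13,has); (17,14,has); (18,7,has); (18,14,has); (18,15,has); (19,13,has); (19,14,has); (19,15,has)
step 2: rule r1; match: 0->11, 1->0, 2->3, 3->5; deleted nodes 11; deleted edges (11,0,has); (11,2,hask); (11,3,has); (11,5,has); added nodes 20, 21, 22, 23, 24, 25, 26; added edges (23,0,has); (23,20,has); (23,22,has); (24,3,has); (24,20,has); (24,21,has); (25,5,has); (25,21,has); (25,22,has); (26,20,has); (26,21,has); (26,22,has); result: nodes: 0:pt, 1:pt, 2:pt, 3:pt, 5:pt, 6:pt, 7:pt, 12:F, 13:pt, 14:pt, 15:pt, 16:F, 17:F, 18:F, 19:F, 20:pt, 21:pt, 22:pt, 23:F, 24:F, 25:F, 26:F edges: (12,1,has); (12,5,has); (12,6,has); (16,2,has); (16,13,has); (16,15,has); (17,6,has); (17,13,has); (17,14,has); (18,7,has); (18,14,has); (18,15,has); (19,13,has); (19,14,has); (19,15,has); (23,0,has); (23,20,has); (23,22,has); (24,3,has); (24,20,has); (24,21,has); (25,5,has); (25,21,has); (25,22,has); (26,20,has); (26,21,has); (26,22,has)
final:
nodes: 0:pt, 1:pt, 2:pt, 3:pt, 5:pt, 6:pt, 7:pt, 12:F, 13:pt, 14:pt, 15:pt, 16:F, 17:F, 18:F, 19:F, 20:pt, 21:pt, 22:pt, 23:F, 24:F, 25:F, 26:F
edges: (12,1,has); (12,5,has); (12,6,has); (16,2,has); (16,13,has); (16,15,has); (17,6,has); (17,13,has); (17,14,has); (18,7,has); (18,14,has); (18,15,has); (19,13,has); (19,14,has); (19,15,has); (23,0,has); (23,20,has); (23,22,has); (24,3,has); (24,20,has); (24,21,has); (25,5,has); (25,21,has); (25,22,has); (26,20,has); (26,21,has); (26,22,has)
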